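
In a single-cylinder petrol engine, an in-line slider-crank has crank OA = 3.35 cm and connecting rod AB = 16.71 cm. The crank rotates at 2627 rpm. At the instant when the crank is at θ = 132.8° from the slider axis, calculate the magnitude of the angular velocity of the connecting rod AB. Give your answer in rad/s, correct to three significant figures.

37.9

ω = 275.1 rad/s (converted from 2627 rpm).
The rod makes angle φ with the slider axis where L sinφ = r sinθ; differentiating, L cosφ·φ̇ = r ω cosθ.
L cosφ = √(L² − r² sin²θ) = 0.16528 m.
|ω_rod| = r ω |cosθ| / √(L² − r² sin²θ) = 0.0335·275.1·0.67944/0.16528 = 37.884 rad/s.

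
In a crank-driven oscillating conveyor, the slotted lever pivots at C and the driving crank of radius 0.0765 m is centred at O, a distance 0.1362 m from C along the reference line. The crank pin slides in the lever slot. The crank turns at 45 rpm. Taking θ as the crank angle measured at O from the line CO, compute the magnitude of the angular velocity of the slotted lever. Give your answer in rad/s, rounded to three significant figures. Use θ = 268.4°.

1.10

ω = 4.712 rad/s (from 45 rpm).
Crank pin A relative to C: A = (d + r cosθ, r sinθ); lever angle φ = atan2(r sinθ, d + r cosθ).
Differentiating tanφ: φ̇ = rω(d cosθ + r)/(d² + r² + 2dr cosθ).
d² + r² + 2dr cosθ = |CA|² = 0.0238208 m²;  d cosθ + r = +0.072697 m.
|ω_lever| = |0.0765·4.712·+0.072697| / 0.0238208 = 1.1002 rad/s.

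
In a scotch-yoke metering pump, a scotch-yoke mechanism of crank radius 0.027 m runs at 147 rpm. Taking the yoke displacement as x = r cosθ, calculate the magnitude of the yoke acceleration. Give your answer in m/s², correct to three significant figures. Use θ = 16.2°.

6.14

ω = 15.39 rad/s (from 147 rpm).
x = r cosθ ⇒ ẍ = −rω² cosθ (ω constant).
|a| = rω²|cosθ| = 0.027·(15.39)²·|cos 16.2°| = 6.1441 m/s².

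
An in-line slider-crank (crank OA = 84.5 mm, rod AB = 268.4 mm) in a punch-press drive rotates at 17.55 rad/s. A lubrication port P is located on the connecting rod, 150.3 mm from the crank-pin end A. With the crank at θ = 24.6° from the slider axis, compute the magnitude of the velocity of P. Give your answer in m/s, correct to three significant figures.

ω = 17.55 rad/s.  Crank-pin speed |V_A| = rω = 1.483 m/s, perpendicular to OA.
Rod angle: sinφ = −(r/L) sinθ ⇒ φ = -7.531°; ω_rod = −rω cosθ/√(L²−r²sin²θ) = -5.0675 rad/s.
V_P = V_A + ω_rod × AP, with AP = 0.1503 m along the rod.
Components: V_Px = −rω sinθ − a·ω_rod·sinφ = -0.71715 m/s;  V_Py = rω cosθ + a·ω_rod·cosφ = +0.5933 m/s.
|V_P| = √(V_Px² + V_Py²) = 0.93076 m/s.

0.931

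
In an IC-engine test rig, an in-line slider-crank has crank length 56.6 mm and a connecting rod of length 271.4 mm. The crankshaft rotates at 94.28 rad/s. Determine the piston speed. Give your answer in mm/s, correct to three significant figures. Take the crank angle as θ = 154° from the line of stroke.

ω = 94.28 rad/s
For an in-line slider-crank, x = r cosθ + √(L² − r² sin²θ), so v = −rω sinθ·[1 + r cosθ/√(L² − r² sin²θ)].
With r = 0.0566 m, L = 0.2714 m, θ = 154°: √(L² − r² sin²θ) = 0.27026 m.
v = −0.0566·94.28·0.43837·[1 + 0.0566·-0.89879/0.27026] = -1.8989 m/s.
|v| = 1.8989 m/s = 1898.9 mm/s.

1900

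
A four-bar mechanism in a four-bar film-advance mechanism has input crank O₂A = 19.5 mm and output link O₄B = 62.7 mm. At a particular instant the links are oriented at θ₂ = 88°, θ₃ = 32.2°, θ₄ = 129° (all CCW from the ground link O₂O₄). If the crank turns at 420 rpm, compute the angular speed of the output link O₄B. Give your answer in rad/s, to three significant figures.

11.4

ω₂ = 43.98 rad/s (from 420 rpm).
Differentiating the loop-closure r₂e^{iθ₂}+r₃e^{iθ₃}=r₁+r₄e^{iθ₄} gives r₂ω₂e^{iθ₂}+r₃ω₃e^{iθ₃}=r₄ω₄e^{iθ₄}.
Eliminating the other unknown: ω₄ = r₂ω₂ sin(θ₂−θ₃) / [r₄ sin(θ₄−θ₃)].
Numerator sine = +0.82708; denominator sine = +0.99297.
Result = 0.0195·43.98·(+0.82708) / (0.0627·(+0.99297)) = +11.394 rad/s; magnitude 11.394 rad/s.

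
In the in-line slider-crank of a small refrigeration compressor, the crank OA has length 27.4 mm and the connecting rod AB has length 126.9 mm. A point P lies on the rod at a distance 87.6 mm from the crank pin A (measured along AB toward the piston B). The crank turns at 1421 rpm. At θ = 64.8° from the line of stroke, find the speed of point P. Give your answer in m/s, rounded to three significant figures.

3.96

ω = 148.8 rad/s.  Crank-pin speed |V_A| = rω = 4.0773 m/s, perpendicular to OA.
Rod angle: sinφ = −(r/L) sinθ ⇒ φ = -11.266°; ω_rod = −rω cosθ/√(L²−r²sin²θ) = -13.949 rad/s.
V_P = V_A + ω_rod × AP, with AP = 0.0876 m along the rod.
Components: V_Px = −rω sinθ − a·ω_rod·sinφ = -3.928 m/s;  V_Py = rω cosθ + a·ω_rod·cosφ = +0.53764 m/s.
|V_P| = √(V_Px² + V_Py²) = 3.9646 m/s.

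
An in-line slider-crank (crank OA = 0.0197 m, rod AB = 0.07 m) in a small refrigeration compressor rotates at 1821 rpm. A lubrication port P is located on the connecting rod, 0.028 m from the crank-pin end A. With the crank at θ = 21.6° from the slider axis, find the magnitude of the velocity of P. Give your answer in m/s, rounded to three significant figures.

ω = 190.7 rad/s.  Crank-pin speed |V_A| = rω = 3.7567 m/s, perpendicular to OA.
Rod angle: sinφ = −(r/L) sinθ ⇒ φ = -5.947°; ω_rod = −rω cosθ/√(L²−r²sin²θ) = -50.168 rad/s.
V_P = V_A + ω_rod × AP, with AP = 0.028 m along the rod.
Components: V_Px = −rω sinθ − a·ω_rod·sinφ = -1.5285 m/s;  V_Py = rω cosθ + a·ω_rod·cosφ = +2.0957 m/s.
|V_P| = √(V_Px² + V_Py²) = 2.5939 m/s.

2.59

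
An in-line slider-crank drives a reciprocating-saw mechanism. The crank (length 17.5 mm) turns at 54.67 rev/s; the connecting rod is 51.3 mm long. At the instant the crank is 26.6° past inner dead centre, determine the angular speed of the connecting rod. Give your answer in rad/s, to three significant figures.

ω = 343.5 rad/s (converted from 54.67 rev/s).
The rod makes angle φ with the slider axis where L sinφ = r sinθ; differentiating, L cosφ·φ̇ = r ω cosθ.
L cosφ = √(L² − r² sin²θ) = 0.050698 m.
|ω_rod| = r ω |cosθ| / √(L² − r² sin²θ) = 0.0175·343.5·0.89415/0.050698 = 106.02 rad/s.

106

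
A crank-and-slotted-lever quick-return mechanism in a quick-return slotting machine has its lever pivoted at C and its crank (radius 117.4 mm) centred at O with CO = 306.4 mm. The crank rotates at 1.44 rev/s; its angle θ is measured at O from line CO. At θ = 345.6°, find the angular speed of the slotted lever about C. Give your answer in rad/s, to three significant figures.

2.48

ω = 9.048 rad/s (from 1.44 rev/s).
Crank pin A relative to C: A = (d + r cosθ, r sinθ); lever angle φ = atan2(r sinθ, d + r cosθ).
Differentiating tanφ: φ̇ = rω(d cosθ + r)/(d² + r² + 2dr cosθ).
d² + r² + 2dr cosθ = |CA|² = 0.177346 m²;  d cosθ + r = +0.41417 m.
|ω_lever| = |0.1174·9.048·+0.41417| / 0.177346 = 2.4807 rad/s.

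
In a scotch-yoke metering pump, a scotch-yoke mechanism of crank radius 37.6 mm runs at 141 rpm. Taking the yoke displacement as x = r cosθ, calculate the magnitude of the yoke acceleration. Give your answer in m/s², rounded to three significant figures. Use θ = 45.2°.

ω = 14.77 rad/s (from 141 rpm).
x = r cosθ ⇒ ẍ = −rω² cosθ (ω constant).
|a| = rω²|cosθ| = 0.0376·(14.77)²·|cos 45.2°| = 5.7763 m/s².

5.78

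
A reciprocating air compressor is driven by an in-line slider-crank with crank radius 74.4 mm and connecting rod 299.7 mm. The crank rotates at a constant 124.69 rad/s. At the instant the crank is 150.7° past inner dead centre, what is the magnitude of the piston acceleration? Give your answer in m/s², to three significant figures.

ω = 124.7 rad/s
x(θ) = r cosθ + √(L² − r² sin²θ); with ω constant, a = ω²·d²x/dθ².
d²x/dθ² = −r cosθ − r²(cos2θ)/√u − r⁴ sin²2θ/(4u^{3/2}),  u = L² − r² sin²θ = 0.0884944 m².
Substituting r = 0.0744 m, L = 0.2997 m, θ = 150.7°: d²x/dθ² = +0.054975 m.
a = ω²·d²x/dθ² = (124.7)²·(+0.054975) = +854.73 m/s²;  |a| = 854.73 m/s².

855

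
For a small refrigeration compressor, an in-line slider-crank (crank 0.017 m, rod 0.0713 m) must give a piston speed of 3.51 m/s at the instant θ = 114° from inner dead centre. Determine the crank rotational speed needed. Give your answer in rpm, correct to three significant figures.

2400

For an in-line slider-crank, |v_piston| = rω|sinθ|·[1 + r cosθ/√(L² − r² sin²θ)].
With r = 0.017 m, L = 0.0713 m, θ = 114°: the bracketed kinematic factor |dx/dθ| = 0.013987 m.
ω = v/|dx/dθ| = 3.51/0.013987 = 250.94 rad/s.
N = 60ω/(2π) = 2396.3 rpm.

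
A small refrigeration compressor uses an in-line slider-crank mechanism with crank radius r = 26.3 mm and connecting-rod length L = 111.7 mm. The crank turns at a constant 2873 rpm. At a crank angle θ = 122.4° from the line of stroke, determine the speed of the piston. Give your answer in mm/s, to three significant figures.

5820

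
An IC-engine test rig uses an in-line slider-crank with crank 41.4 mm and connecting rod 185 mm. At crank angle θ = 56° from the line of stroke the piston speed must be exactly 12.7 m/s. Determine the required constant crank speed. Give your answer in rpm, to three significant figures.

3130

For an in-line slider-crank, |v_piston| = rω|sinθ|·[1 + r cosθ/√(L² − r² sin²θ)].
With r = 0.0414 m, L = 0.185 m, θ = 56°: the bracketed kinematic factor |dx/dθ| = 0.038693 m.
ω = v/|dx/dθ| = 12.7/0.038693 = 328.22 rad/s.
N = 60ω/(2π) = 3134.3 rpm.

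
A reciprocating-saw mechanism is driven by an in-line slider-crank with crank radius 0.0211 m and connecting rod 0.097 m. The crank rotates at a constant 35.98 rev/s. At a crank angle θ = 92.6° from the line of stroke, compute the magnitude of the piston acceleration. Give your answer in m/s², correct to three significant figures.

288

ω = 2π·36 = 226.1 rad/s
x(θ) = r cosθ + √(L² − r² sin²θ); with ω constant, a = ω²·d²x/dθ².
d²x/dθ² = −r cosθ − r²(cos2θ)/√u − r⁴ sin²2θ/(4u^{3/2}),  u = L² − r² sin²θ = 0.00896471 m².
Substituting r = 0.0211 m, L = 0.097 m, θ = 92.6°: d²x/dθ² = +0.0056395 m.
a = ω²·d²x/dθ² = (226.1)²·(+0.0056395) = +288.22 m/s²;  |a| = 288.22 m/s².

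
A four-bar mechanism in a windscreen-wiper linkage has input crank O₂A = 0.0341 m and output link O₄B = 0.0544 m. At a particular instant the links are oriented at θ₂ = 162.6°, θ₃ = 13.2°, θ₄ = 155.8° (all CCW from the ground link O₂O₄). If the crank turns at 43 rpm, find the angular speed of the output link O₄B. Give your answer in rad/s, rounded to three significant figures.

ω₂ = 4.503 rad/s (from 43 rpm).
Differentiating the loop-closure r₂e^{iθ₂}+r₃e^{iθ₃}=r₁+r₄e^{iθ₄} gives r₂ω₂e^{iθ₂}+r₃ω₃e^{iθ₃}=r₄ω₄e^{iθ₄}.
Eliminating the other unknown: ω₄ = r₂ω₂ sin(θ₂−θ₃) / [r₄ sin(θ₄−θ₃)].
Numerator sine = +0.50904; denominator sine = +0.60738.
Result = 0.0341·4.503·(+0.50904) / (0.0544·(+0.60738)) = +2.3656 rad/s; magnitude 2.3656 rad/s.

2.37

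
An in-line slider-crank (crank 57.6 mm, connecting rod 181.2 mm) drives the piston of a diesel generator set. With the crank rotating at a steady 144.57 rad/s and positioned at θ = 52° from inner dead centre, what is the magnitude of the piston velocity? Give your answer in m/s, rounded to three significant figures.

7.89

ω = 144.6 rad/s
For an in-line slider-crank, x = r cosθ + √(L² − r² sin²θ), so v = −rω sinθ·[1 + r cosθ/√(L² − r² sin²θ)].
With r = 0.0576 m, L = 0.1812 m, θ = 52°: √(L² − r² sin²θ) = 0.17542 m.
v = −0.0576·144.6·0.78801·[1 + 0.0576·0.61566/0.17542] = -7.8885 m/s.
|v| = 7.8885 m/s.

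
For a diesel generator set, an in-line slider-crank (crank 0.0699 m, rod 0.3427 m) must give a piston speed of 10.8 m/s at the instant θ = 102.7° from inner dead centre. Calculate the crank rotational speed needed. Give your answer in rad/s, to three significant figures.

For an in-line slider-crank, |v_piston| = rω|sinθ|·[1 + r cosθ/√(L² − r² sin²θ)].
With r = 0.0699 m, L = 0.3427 m, θ = 102.7°: the bracketed kinematic factor |dx/dθ| = 0.06507 m.
ω = v/|dx/dθ| = 10.8/0.06507 = 165.98 rad/s.

166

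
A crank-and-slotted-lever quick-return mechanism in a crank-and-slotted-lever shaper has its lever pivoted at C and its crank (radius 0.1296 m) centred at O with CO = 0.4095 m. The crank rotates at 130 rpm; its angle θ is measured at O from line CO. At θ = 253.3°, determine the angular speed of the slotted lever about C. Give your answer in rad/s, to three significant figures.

0.137

ω = 13.61 rad/s (from 130 rpm).
Crank pin A relative to C: A = (d + r cosθ, r sinθ); lever angle φ = atan2(r sinθ, d + r cosθ).
Differentiating tanφ: φ̇ = rω(d cosθ + r)/(d² + r² + 2dr cosθ).
d² + r² + 2dr cosθ = |CA|² = 0.153985 m²;  d cosθ + r = +0.011926 m.
|ω_lever| = |0.1296·13.61·+0.011926| / 0.153985 = 0.13664 rad/s.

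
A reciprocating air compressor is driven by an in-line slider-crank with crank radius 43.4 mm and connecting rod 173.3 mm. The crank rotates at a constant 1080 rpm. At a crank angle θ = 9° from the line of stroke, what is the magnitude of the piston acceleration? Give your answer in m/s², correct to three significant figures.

681

ω = 2π·1080/60 = 113.1 rad/s
x(θ) = r cosθ + √(L² − r² sin²θ); with ω constant, a = ω²·d²x/dθ².
d²x/dθ² = −r cosθ − r²(cos2θ)/√u − r⁴ sin²2θ/(4u^{3/2}),  u = L² − r² sin²θ = 0.0299868 m².
Substituting r = 0.0434 m, L = 0.1733 m, θ = 9°: d²x/dθ² = -0.053227 m.
a = ω²·d²x/dθ² = (113.1)²·(-0.053227) = -680.82 m/s²;  |a| = 680.82 m/s².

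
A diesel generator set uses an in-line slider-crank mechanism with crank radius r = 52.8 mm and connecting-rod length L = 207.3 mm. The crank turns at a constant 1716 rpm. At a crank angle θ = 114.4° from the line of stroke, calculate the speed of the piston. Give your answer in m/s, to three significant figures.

ω = 2π·1716/60 = 179.7 rad/s
For an in-line slider-crank, x = r cosθ + √(L² − r² sin²θ), so v = −rω sinθ·[1 + r cosθ/√(L² − r² sin²θ)].
With r = 0.0528 m, L = 0.2073 m, θ = 114.4°: √(L² − r² sin²θ) = 0.20165 m.
v = −0.0528·179.7·0.91068·[1 + 0.0528·-0.41310/0.20165] = -7.706 m/s.
|v| = 7.706 m/s.

7.71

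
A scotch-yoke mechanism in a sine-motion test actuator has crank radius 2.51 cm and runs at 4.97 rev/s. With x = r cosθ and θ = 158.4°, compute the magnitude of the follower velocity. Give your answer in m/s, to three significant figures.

ω = 31.23 rad/s (from 4.97 rev/s).
x = r cosθ ⇒ ẋ = −rω sinθ.
|v| = rω|sinθ| = 0.0251·31.23·|sin 158.4°| = 0.28854 m/s.

0.289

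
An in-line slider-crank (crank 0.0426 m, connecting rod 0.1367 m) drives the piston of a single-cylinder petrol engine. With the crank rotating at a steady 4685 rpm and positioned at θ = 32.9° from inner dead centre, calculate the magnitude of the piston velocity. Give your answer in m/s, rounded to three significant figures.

14.4

ω = 2π·4685/60 = 490.6 rad/s
For an in-line slider-crank, x = r cosθ + √(L² − r² sin²θ), so v = −rω sinθ·[1 + r cosθ/√(L² − r² sin²θ)].
With r = 0.0426 m, L = 0.1367 m, θ = 32.9°: √(L² − r² sin²θ) = 0.13473 m.
v = −0.0426·490.6·0.54317·[1 + 0.0426·0.83962/0.13473] = -14.366 m/s.
|v| = 14.366 m/s.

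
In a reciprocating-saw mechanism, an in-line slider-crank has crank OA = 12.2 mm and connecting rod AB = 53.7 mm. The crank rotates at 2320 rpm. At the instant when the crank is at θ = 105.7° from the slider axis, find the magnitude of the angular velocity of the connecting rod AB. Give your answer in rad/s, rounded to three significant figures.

15.3

ω = 242.9 rad/s (converted from 2320 rpm).
The rod makes angle φ with the slider axis where L sinφ = r sinθ; differentiating, L cosφ·φ̇ = r ω cosθ.
L cosφ = √(L² − r² sin²θ) = 0.0524 m.
|ω_rod| = r ω |cosθ| / √(L² − r² sin²θ) = 0.0122·242.9·0.27060/0.0524 = 15.306 rad/s.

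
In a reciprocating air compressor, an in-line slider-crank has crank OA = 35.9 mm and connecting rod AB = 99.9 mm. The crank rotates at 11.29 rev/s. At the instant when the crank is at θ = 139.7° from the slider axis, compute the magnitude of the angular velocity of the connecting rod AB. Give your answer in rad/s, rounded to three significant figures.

ω = 70.94 rad/s (converted from 11.29 rev/s).
The rod makes angle φ with the slider axis where L sinφ = r sinθ; differentiating, L cosφ·φ̇ = r ω cosθ.
L cosφ = √(L² − r² sin²θ) = 0.097164 m.
|ω_rod| = r ω |cosθ| / √(L² − r² sin²θ) = 0.0359·70.94·0.76267/0.097164 = 19.989 rad/s.

20.0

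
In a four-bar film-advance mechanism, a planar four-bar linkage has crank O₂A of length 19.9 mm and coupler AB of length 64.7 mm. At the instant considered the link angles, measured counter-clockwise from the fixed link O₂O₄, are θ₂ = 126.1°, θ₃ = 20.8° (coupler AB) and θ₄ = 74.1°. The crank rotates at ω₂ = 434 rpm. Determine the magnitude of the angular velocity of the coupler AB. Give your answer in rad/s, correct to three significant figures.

ω₂ = 45.45 rad/s (from 434 rpm).
Differentiating the loop-closure r₂e^{iθ₂}+r₃e^{iθ₃}=r₁+r₄e^{iθ₄} gives r₂ω₂e^{iθ₂}+r₃ω₃e^{iθ₃}=r₄ω₄e^{iθ₄}.
Eliminating the other unknown: ω₃ = r₂ω₂ sin(θ₄−θ₂) / [r₃ sin(θ₃−θ₄)].
Numerator sine = -0.78801; denominator sine = -0.80178.
Result = 0.0199·45.45·(-0.78801) / (0.0647·(-0.80178)) = +13.739 rad/s; magnitude 13.739 rad/s.

13.7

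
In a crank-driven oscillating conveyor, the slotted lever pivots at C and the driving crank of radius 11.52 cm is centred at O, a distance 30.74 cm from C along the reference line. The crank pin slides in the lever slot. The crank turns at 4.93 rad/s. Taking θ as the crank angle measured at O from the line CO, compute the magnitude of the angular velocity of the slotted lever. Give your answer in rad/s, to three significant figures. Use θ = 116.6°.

0.168

ω = 4.93 rad/s
Crank pin A relative to C: A = (d + r cosθ, r sinθ); lever angle φ = atan2(r sinθ, d + r cosθ).
Differentiating tanφ: φ̇ = rω(d cosθ + r)/(d² + r² + 2dr cosθ).
d² + r² + 2dr cosθ = |CA|² = 0.0760533 m²;  d cosθ + r = -0.022441 m.
|ω_lever| = |0.1152·4.93·-0.022441| / 0.0760533 = 0.16758 rad/s.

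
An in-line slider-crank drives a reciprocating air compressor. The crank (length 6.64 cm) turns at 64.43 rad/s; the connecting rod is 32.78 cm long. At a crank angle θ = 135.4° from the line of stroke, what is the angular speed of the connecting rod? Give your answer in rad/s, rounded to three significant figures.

9.39

ω = 64.43 rad/s
The rod makes angle φ with the slider axis where L sinφ = r sinθ; differentiating, L cosφ·φ̇ = r ω cosθ.
L cosφ = √(L² − r² sin²θ) = 0.32447 m.
|ω_rod| = r ω |cosθ| / √(L² − r² sin²θ) = 0.0664·64.43·0.71203/0.32447 = 9.3882 rad/s.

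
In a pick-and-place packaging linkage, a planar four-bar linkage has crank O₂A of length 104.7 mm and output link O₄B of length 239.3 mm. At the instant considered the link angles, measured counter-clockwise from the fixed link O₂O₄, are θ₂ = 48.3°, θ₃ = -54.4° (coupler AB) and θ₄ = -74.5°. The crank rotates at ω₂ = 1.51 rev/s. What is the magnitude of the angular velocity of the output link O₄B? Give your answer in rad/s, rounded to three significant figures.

11.8

ω₂ = 9.488 rad/s (from 1.51 rev/s).
Differentiating the loop-closure r₂e^{iθ₂}+r₃e^{iθ₃}=r₁+r₄e^{iθ₄} gives r₂ω₂e^{iθ₂}+r₃ω₃e^{iθ₃}=r₄ω₄e^{iθ₄}.
Eliminating the other unknown: ω₄ = r₂ω₂ sin(θ₂−θ₃) / [r₄ sin(θ₄−θ₃)].
Numerator sine = +0.97553; denominator sine = -0.34366.
Result = 0.1047·9.488·(+0.97553) / (0.2393·(-0.34366)) = -11.784 rad/s; magnitude 11.784 rad/s.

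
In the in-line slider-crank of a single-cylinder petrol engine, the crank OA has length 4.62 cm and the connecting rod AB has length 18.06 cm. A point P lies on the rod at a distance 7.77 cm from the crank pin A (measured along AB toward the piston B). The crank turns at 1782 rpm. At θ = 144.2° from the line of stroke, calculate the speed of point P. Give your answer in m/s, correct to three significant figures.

6.08

ω = 186.6 rad/s.  Crank-pin speed |V_A| = rω = 8.6214 m/s, perpendicular to OA.
Rod angle: sinφ = −(r/L) sinθ ⇒ φ = -8.606°; ω_rod = −rω cosθ/√(L²−r²sin²θ) = +39.159 rad/s.
V_P = V_A + ω_rod × AP, with AP = 0.0777 m along the rod.
Components: V_Px = −rω sinθ − a·ω_rod·sinφ = -4.5879 m/s;  V_Py = rω cosθ + a·ω_rod·cosφ = -3.9841 m/s.
|V_P| = √(V_Px² + V_Py²) = 6.0763 m/s.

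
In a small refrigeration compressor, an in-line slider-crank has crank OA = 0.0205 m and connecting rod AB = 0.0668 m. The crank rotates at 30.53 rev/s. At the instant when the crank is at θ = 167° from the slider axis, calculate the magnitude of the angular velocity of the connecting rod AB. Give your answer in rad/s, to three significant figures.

ω = 191.8 rad/s (converted from 30.53 rev/s).
The rod makes angle φ with the slider axis where L sinφ = r sinθ; differentiating, L cosφ·φ̇ = r ω cosθ.
L cosφ = √(L² − r² sin²θ) = 0.066641 m.
|ω_rod| = r ω |cosθ| / √(L² − r² sin²θ) = 0.0205·191.8·0.97437/0.066641 = 57.497 rad/s.

57.5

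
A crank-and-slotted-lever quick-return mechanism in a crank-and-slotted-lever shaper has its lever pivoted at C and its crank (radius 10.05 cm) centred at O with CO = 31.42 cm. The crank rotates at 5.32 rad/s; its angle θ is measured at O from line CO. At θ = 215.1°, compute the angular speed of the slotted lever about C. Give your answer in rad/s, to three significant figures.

1.46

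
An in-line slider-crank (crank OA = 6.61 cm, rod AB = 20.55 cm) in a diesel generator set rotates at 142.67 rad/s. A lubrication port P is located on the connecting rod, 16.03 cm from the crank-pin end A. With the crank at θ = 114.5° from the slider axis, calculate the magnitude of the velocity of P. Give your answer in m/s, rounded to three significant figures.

ω = 142.7 rad/s.  Crank-pin speed |V_A| = rω = 9.4305 m/s, perpendicular to OA.
Rod angle: sinφ = −(r/L) sinθ ⇒ φ = -17.019°; ω_rod = −rω cosθ/√(L²−r²sin²θ) = +19.902 rad/s.
V_P = V_A + ω_rod × AP, with AP = 0.1603 m along the rod.
Components: V_Px = −rω sinθ − a·ω_rod·sinφ = -7.6476 m/s;  V_Py = rω cosθ + a·ω_rod·cosφ = -0.86018 m/s.
|V_P| = √(V_Px² + V_Py²) = 7.6958 m/s.

7.70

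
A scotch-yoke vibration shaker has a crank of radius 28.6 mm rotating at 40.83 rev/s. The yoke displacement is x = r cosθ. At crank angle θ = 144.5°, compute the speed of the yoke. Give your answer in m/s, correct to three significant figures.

4.26

ω = 256.5 rad/s (from 40.83 rev/s).
x = r cosθ ⇒ ẋ = −rω sinθ.
|v| = rω|sinθ| = 0.0286·256.5·|sin 144.5°| = 4.2607 m/s.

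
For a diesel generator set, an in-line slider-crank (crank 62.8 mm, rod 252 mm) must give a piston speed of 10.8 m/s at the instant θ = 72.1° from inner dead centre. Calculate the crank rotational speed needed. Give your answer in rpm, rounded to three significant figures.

For an in-line slider-crank, |v_piston| = rω|sinθ|·[1 + r cosθ/√(L² − r² sin²θ)].
With r = 0.0628 m, L = 0.252 m, θ = 72.1°: the bracketed kinematic factor |dx/dθ| = 0.064472 m.
ω = v/|dx/dθ| = 10.8/0.064472 = 167.51 rad/s.
N = 60ω/(2π) = 1599.6 rpm.

1600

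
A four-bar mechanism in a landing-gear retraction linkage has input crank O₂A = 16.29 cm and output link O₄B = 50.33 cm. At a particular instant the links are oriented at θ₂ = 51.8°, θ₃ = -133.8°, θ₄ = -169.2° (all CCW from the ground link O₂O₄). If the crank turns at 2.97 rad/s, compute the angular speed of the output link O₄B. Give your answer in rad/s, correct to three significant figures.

0.162

ω₂ = 2.97 rad/s
Differentiating the loop-closure r₂e^{iθ₂}+r₃e^{iθ₃}=r₁+r₄e^{iθ₄} gives r₂ω₂e^{iθ₂}+r₃ω₃e^{iθ₃}=r₄ω₄e^{iθ₄}.
Eliminating the other unknown: ω₄ = r₂ω₂ sin(θ₂−θ₃) / [r₄ sin(θ₄−θ₃)].
Numerator sine = -0.09758; denominator sine = -0.57928.
Result = 0.1629·2.97·(-0.09758) / (0.5033·(-0.57928)) = +0.16193 rad/s; magnitude 0.16193 rad/s.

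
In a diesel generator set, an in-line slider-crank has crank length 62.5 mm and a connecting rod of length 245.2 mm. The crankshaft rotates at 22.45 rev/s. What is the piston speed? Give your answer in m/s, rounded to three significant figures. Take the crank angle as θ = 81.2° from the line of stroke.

ω = 2π·22.4 = 141.1 rad/s
For an in-line slider-crank, x = r cosθ + √(L² − r² sin²θ), so v = −rω sinθ·[1 + r cosθ/√(L² − r² sin²θ)].
With r = 0.0625 m, L = 0.2452 m, θ = 81.2°: √(L² − r² sin²θ) = 0.23729 m.
v = −0.0625·141.1·0.98823·[1 + 0.0625·0.15299/0.23729] = -9.0634 m/s.
|v| = 9.0634 m/s.

9.06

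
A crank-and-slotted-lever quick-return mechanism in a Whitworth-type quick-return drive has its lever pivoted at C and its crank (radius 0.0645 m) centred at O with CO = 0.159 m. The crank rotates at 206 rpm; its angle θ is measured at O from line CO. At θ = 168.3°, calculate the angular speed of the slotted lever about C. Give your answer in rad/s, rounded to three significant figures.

13.6

ω = 21.57 rad/s (from 206 rpm).
Crank pin A relative to C: A = (d + r cosθ, r sinθ); lever angle φ = atan2(r sinθ, d + r cosθ).
Differentiating tanφ: φ̇ = rω(d cosθ + r)/(d² + r² + 2dr cosθ).
d² + r² + 2dr cosθ = |CA|² = 0.00935641 m²;  d cosθ + r = -0.091196 m.
|ω_lever| = |0.0645·21.57·-0.091196| / 0.00935641 = 13.562 rad/s.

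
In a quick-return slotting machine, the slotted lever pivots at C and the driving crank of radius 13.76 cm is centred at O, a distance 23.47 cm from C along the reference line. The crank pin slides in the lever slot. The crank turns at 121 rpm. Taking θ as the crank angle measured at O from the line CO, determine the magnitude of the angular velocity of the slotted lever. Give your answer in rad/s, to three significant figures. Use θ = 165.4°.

13.6

ω = 12.67 rad/s (from 121 rpm).
Crank pin A relative to C: A = (d + r cosθ, r sinθ); lever angle φ = atan2(r sinθ, d + r cosθ).
Differentiating tanφ: φ̇ = rω(d cosθ + r)/(d² + r² + 2dr cosθ).
d² + r² + 2dr cosθ = |CA|² = 0.0115141 m²;  d cosθ + r = -0.089521 m.
|ω_lever| = |0.1376·12.67·-0.089521| / 0.0115141 = 13.556 rad/s.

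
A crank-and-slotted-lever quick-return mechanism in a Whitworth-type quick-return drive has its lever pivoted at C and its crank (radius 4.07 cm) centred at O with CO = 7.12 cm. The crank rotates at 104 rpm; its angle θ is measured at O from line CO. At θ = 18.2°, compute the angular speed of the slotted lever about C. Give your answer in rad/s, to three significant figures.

ω = 10.89 rad/s (from 104 rpm).
Crank pin A relative to C: A = (d + r cosθ, r sinθ); lever angle φ = atan2(r sinθ, d + r cosθ).
Differentiating tanφ: φ̇ = rω(d cosθ + r)/(d² + r² + 2dr cosθ).
d² + r² + 2dr cosθ = |CA|² = 0.0122317 m²;  d cosθ + r = +0.10834 m.
|ω_lever| = |0.0407·10.89·+0.10834| / 0.0122317 = 3.926 rad/s.

3.93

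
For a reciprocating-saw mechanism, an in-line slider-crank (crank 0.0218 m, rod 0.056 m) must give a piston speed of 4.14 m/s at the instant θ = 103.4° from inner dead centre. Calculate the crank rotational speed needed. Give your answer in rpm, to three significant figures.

2070

For an in-line slider-crank, |v_piston| = rω|sinθ|·[1 + r cosθ/√(L² − r² sin²θ)].
With r = 0.0218 m, L = 0.056 m, θ = 103.4°: the bracketed kinematic factor |dx/dθ| = 0.019139 m.
ω = v/|dx/dθ| = 4.14/0.019139 = 216.31 rad/s.
N = 60ω/(2π) = 2065.6 rpm.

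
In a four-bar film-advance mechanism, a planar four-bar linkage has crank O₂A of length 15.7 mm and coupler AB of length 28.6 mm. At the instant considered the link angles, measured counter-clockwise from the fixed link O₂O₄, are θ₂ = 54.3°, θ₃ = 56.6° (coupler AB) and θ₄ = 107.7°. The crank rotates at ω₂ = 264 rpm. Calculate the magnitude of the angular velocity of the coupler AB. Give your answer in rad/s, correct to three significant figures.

15.7

ω₂ = 27.65 rad/s (from 264 rpm).
Differentiating the loop-closure r₂e^{iθ₂}+r₃e^{iθ₃}=r₁+r₄e^{iθ₄} gives r₂ω₂e^{iθ₂}+r₃ω₃e^{iθ₃}=r₄ω₄e^{iθ₄}.
Eliminating the other unknown: ω₃ = r₂ω₂ sin(θ₄−θ₂) / [r₃ sin(θ₃−θ₄)].
Numerator sine = +0.80282; denominator sine = -0.77824.
Result = 0.0157·27.65·(+0.80282) / (0.0286·(-0.77824)) = -15.656 rad/s; magnitude 15.656 rad/s.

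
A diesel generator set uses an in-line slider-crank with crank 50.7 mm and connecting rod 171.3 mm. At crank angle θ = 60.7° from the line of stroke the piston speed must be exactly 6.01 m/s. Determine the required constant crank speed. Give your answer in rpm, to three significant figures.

1130

For an in-line slider-crank, |v_piston| = rω|sinθ|·[1 + r cosθ/√(L² − r² sin²θ)].
With r = 0.0507 m, L = 0.1713 m, θ = 60.7°: the bracketed kinematic factor |dx/dθ| = 0.050843 m.
ω = v/|dx/dθ| = 6.01/0.050843 = 118.21 rad/s.
N = 60ω/(2π) = 1128.8 rpm.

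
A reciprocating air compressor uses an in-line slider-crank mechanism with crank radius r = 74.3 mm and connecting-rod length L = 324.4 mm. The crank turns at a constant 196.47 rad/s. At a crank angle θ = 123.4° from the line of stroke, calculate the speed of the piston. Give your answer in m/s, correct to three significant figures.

10.6

ω = 196.5 rad/s
For an in-line slider-crank, x = r cosθ + √(L² − r² sin²θ), so v = −rω sinθ·[1 + r cosθ/√(L² − r² sin²θ)].
With r = 0.0743 m, L = 0.3244 m, θ = 123.4°: √(L² − r² sin²θ) = 0.31841 m.
v = −0.0743·196.5·0.83485·[1 + 0.0743·-0.55048/0.31841] = -10.621 m/s.
|v| = 10.621 m/s.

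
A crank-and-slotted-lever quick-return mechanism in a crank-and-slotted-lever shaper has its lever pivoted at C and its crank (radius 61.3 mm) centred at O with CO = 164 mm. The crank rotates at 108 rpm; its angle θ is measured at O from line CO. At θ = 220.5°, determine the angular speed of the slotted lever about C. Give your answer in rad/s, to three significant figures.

2.86

ω = 11.31 rad/s (from 108 rpm).
Crank pin A relative to C: A = (d + r cosθ, r sinθ); lever angle φ = atan2(r sinθ, d + r cosθ).
Differentiating tanφ: φ̇ = rω(d cosθ + r)/(d² + r² + 2dr cosθ).
d² + r² + 2dr cosθ = |CA|² = 0.0153647 m²;  d cosθ + r = -0.063407 m.
|ω_lever| = |0.0613·11.31·-0.063407| / 0.0153647 = 2.861 rad/s.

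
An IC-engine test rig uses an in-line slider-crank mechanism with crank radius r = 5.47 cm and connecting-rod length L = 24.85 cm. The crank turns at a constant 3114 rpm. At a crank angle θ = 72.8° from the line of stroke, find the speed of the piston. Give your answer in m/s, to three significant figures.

18.2

ω = 2π·3114/60 = 326.1 rad/s
For an in-line slider-crank, x = r cosθ + √(L² − r² sin²θ), so v = −rω sinθ·[1 + r cosθ/√(L² − r² sin²θ)].
With r = 0.0547 m, L = 0.2485 m, θ = 72.8°: √(L² − r² sin²θ) = 0.24294 m.
v = −0.0547·326.1·0.95528·[1 + 0.0547·0.29571/0.24294] = -18.174 m/s.
|v| = 18.174 m/s.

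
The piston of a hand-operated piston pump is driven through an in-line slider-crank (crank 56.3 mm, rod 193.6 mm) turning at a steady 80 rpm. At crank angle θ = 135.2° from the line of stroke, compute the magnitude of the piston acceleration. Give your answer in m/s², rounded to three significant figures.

2.77

ω = 2π·80/60 = 8.378 rad/s
x(θ) = r cosθ + √(L² − r² sin²θ); with ω constant, a = ω²·d²x/dθ².
d²x/dθ² = −r cosθ − r²(cos2θ)/√u − r⁴ sin²2θ/(4u^{3/2}),  u = L² − r² sin²θ = 0.0359072 m².
Substituting r = 0.0563 m, L = 0.1936 m, θ = 135.2°: d²x/dθ² = +0.039463 m.
a = ω²·d²x/dθ² = (8.378)²·(+0.039463) = +2.7697 m/s²;  |a| = 2.7697 m/s².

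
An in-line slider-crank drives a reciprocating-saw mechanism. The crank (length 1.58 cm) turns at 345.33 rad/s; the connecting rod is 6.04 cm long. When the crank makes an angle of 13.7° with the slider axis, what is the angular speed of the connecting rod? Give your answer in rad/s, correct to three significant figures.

87.9

ω = 345.3 rad/s
The rod makes angle φ with the slider axis where L sinφ = r sinθ; differentiating, L cosφ·φ̇ = r ω cosθ.
L cosφ = √(L² − r² sin²θ) = 0.060284 m.
|ω_rod| = r ω |cosθ| / √(L² − r² sin²θ) = 0.0158·345.3·0.97155/0.060284 = 87.933 rad/s.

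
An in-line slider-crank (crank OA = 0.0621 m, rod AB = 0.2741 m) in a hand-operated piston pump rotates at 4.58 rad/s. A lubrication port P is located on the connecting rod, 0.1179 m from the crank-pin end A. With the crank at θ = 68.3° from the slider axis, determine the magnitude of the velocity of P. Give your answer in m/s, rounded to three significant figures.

ω = 4.58 rad/s.  Crank-pin speed |V_A| = rω = 0.28442 m/s, perpendicular to OA.
Rod angle: sinφ = −(r/L) sinθ ⇒ φ = -12.152°; ω_rod = −rω cosθ/√(L²−r²sin²θ) = -0.39246 rad/s.
V_P = V_A + ω_rod × AP, with AP = 0.1179 m along the rod.
Components: V_Px = −rω sinθ − a·ω_rod·sinφ = -0.274 m/s;  V_Py = rω cosθ + a·ω_rod·cosφ = +0.059929 m/s.
|V_P| = √(V_Px² + V_Py²) = 0.28048 m/s.

0.280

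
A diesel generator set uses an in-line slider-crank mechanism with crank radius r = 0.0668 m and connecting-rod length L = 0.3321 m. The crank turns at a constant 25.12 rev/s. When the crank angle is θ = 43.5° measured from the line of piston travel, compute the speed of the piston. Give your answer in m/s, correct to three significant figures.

ω = 2π·25.1 = 157.8 rad/s
For an in-line slider-crank, x = r cosθ + √(L² − r² sin²θ), so v = −rω sinθ·[1 + r cosθ/√(L² − r² sin²θ)].
With r = 0.0668 m, L = 0.3321 m, θ = 43.5°: √(L² − r² sin²θ) = 0.3289 m.
v = −0.0668·157.8·0.68835·[1 + 0.0668·0.72537/0.3289] = -8.3267 m/s.
|v| = 8.3267 m/s.

8.33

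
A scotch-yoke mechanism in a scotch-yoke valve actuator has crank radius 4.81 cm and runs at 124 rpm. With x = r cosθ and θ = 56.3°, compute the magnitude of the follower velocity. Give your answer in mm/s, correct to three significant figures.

ω = 12.99 rad/s (from 124 rpm).
x = r cosθ ⇒ ẋ = −rω sinθ.
|v| = rω|sinθ| = 0.0481·12.99·|sin 56.3°| = 0.51963 m/s = 519.63 mm/s.

520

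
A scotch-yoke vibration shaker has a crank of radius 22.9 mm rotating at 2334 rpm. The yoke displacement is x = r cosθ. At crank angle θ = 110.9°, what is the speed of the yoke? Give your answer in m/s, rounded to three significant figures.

5.23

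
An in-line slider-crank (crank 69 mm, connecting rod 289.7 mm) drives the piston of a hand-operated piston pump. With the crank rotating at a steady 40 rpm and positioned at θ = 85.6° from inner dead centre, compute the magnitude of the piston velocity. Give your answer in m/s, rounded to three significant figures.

0.294

ω = 2π·40/60 = 4.189 rad/s
For an in-line slider-crank, x = r cosθ + √(L² − r² sin²θ), so v = −rω sinθ·[1 + r cosθ/√(L² − r² sin²θ)].
With r = 0.069 m, L = 0.2897 m, θ = 85.6°: √(L² − r² sin²θ) = 0.28141 m.
v = −0.069·4.189·0.99705·[1 + 0.069·0.07672/0.28141] = -0.2936 m/s.
|v| = 0.2936 m/s.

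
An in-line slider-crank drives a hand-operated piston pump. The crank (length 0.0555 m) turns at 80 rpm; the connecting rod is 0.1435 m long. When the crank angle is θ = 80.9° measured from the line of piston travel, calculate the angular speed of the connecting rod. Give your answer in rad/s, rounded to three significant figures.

ω = 8.378 rad/s (converted from 80 rpm).
The rod makes angle φ with the slider axis where L sinφ = r sinθ; differentiating, L cosφ·φ̇ = r ω cosθ.
L cosφ = √(L² − r² sin²θ) = 0.13262 m.
|ω_rod| = r ω |cosθ| / √(L² − r² sin²θ) = 0.0555·8.378·0.15816/0.13262 = 0.55447 rad/s.

0.554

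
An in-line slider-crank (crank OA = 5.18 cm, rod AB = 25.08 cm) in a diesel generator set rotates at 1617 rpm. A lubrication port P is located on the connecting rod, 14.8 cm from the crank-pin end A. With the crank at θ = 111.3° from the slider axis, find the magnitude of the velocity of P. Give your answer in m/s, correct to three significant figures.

7.91

ω = 169.3 rad/s.  Crank-pin speed |V_A| = rω = 8.7714 m/s, perpendicular to OA.
Rod angle: sinφ = −(r/L) sinθ ⇒ φ = -11.095°; ω_rod = −rω cosθ/√(L²−r²sin²θ) = +12.946 rad/s.
V_P = V_A + ω_rod × AP, with AP = 0.148 m along the rod.
Components: V_Px = −rω sinθ − a·ω_rod·sinφ = -7.8035 m/s;  V_Py = rω cosθ + a·ω_rod·cosφ = -1.306 m/s.
|V_P| = √(V_Px² + V_Py²) = 7.9121 m/s.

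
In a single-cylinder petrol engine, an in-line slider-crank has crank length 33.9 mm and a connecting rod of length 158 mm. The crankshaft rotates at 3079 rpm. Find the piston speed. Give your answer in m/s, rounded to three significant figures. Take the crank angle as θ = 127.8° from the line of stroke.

7.48

ω = 2π·3079/60 = 322.4 rad/s
For an in-line slider-crank, x = r cosθ + √(L² − r² sin²θ), so v = −rω sinθ·[1 + r cosθ/√(L² − r² sin²θ)].
With r = 0.0339 m, L = 0.158 m, θ = 127.8°: √(L² − r² sin²θ) = 0.15571 m.
v = −0.0339·322.4·0.79016·[1 + 0.0339·-0.61291/0.15571] = -7.4843 m/s.
|v| = 7.4843 m/s.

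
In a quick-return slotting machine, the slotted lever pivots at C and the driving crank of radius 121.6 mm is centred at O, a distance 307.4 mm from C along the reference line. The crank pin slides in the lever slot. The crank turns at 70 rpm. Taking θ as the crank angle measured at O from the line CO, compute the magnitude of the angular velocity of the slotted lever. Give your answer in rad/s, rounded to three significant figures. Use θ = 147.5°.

ω = 7.33 rad/s (from 70 rpm).
Crank pin A relative to C: A = (d + r cosθ, r sinθ); lever angle φ = atan2(r sinθ, d + r cosθ).
Differentiating tanφ: φ̇ = rω(d cosθ + r)/(d² + r² + 2dr cosθ).
d² + r² + 2dr cosθ = |CA|² = 0.0462296 m²;  d cosθ + r = -0.13766 m.
|ω_lever| = |0.1216·7.33·-0.13766| / 0.0462296 = 2.6543 rad/s.

2.65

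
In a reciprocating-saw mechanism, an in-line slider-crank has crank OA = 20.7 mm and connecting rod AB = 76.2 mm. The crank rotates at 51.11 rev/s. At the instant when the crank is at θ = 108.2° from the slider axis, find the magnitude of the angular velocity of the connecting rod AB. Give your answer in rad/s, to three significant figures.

ω = 321.1 rad/s (converted from 51.11 rev/s).
The rod makes angle φ with the slider axis where L sinφ = r sinθ; differentiating, L cosφ·φ̇ = r ω cosθ.
L cosφ = √(L² − r² sin²θ) = 0.073619 m.
|ω_rod| = r ω |cosθ| / √(L² − r² sin²θ) = 0.0207·321.1·0.31233/0.073619 = 28.202 rad/s.

28.2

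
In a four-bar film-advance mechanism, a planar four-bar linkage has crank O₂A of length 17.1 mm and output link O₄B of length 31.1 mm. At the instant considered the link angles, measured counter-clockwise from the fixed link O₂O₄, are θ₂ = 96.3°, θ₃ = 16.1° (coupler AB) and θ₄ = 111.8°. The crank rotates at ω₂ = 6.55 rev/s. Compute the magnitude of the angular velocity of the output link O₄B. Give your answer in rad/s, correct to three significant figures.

ω₂ = 41.15 rad/s (from 6.55 rev/s).
Differentiating the loop-closure r₂e^{iθ₂}+r₃e^{iθ₃}=r₁+r₄e^{iθ₄} gives r₂ω₂e^{iθ₂}+r₃ω₃e^{iθ₃}=r₄ω₄e^{iθ₄}.
Eliminating the other unknown: ω₄ = r₂ω₂ sin(θ₂−θ₃) / [r₄ sin(θ₄−θ₃)].
Numerator sine = +0.98541; denominator sine = +0.99506.
Result = 0.0171·41.15·(+0.98541) / (0.0311·(+0.99506)) = +22.409 rad/s; magnitude 22.409 rad/s.

22.4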